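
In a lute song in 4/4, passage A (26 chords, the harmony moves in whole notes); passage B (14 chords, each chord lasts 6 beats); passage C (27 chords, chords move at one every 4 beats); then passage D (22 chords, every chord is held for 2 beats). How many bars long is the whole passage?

85 bars

A: 26 × 4 = 104 beats = 26 bars.
B: 14 × 6 = 84 beats = 21 bars.
C: 27 × 4 = 108 beats = 27 bars.
D: 22 × 2 = 44 beats = 11 bars.
Total: 26 + 21 + 27 + 11 = 85 bars.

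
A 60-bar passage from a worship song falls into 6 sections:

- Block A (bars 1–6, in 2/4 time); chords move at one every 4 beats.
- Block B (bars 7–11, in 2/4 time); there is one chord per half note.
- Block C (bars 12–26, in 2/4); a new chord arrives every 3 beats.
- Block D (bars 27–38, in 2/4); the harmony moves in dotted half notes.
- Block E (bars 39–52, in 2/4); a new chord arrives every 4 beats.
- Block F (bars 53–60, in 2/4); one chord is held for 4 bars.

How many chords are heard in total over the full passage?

A: 6·2 = 12 beats, 12/4 = 3 chords.
B: 5·2 = 10 beats, 10/2 = 5 chords.
C: 15·2 = 30 beats, 30/3 = 10 chords.
D: 12·2 = 24 beats, 24/3 = 8 chords.
E: 14·2 = 28 beats, 28/4 = 7 chords.
F: 8·2 = 16 beats, 16/8 = 2 chords.
Total: 3 + 5 + 10 + 8 + 7 + 2 = 35.

35 chords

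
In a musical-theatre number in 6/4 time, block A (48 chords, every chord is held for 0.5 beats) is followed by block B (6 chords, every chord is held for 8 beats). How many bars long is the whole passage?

12 bars

A: 48 × 0.5 = 24 beats = 4 bars.
B: 6 × 8 = 48 beats = 8 bars.
Total: 4 + 8 = 12 bars.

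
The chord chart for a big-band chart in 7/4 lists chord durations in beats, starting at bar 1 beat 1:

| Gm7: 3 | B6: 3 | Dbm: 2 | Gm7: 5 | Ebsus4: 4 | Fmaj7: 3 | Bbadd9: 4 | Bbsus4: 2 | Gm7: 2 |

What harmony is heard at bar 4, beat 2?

Bbadd9

Beat 2 of bar 4 is beat (4−1)×7 + 2 = 23 overall.
Running totals: Gm7 ends at 3, B6 ends at 6, Dbm ends at 8, Gm7 ends at 13, Ebsus4 ends at 17, Fmaj7 ends at 20, Bbadd9 ends at 24.
Beat 23 falls within Bbadd9.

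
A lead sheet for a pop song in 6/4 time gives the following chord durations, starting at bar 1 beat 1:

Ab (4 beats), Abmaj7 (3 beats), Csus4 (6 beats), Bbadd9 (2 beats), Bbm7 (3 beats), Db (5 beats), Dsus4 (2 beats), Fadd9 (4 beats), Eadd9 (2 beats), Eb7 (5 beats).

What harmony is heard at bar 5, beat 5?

Fadd9

Beat 5 of bar 5 is beat (5−1)×6 + 5 = 29 overall.
Running totals: Ab ends at 4, Abmaj7 ends at 7, Csus4 ends at 13, Bbadd9 ends at 15, Bbm7 ends at 18, Db ends at 23, Dsus4 ends at 25, Fadd9 ends at 29.
Beat 29 falls within Fadd9.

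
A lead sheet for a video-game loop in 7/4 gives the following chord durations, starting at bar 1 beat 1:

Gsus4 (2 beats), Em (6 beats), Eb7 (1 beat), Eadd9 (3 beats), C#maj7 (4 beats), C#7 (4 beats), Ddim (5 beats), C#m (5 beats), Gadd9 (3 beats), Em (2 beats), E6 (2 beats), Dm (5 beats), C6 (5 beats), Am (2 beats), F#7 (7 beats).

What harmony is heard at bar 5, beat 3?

Gadd9

Beat 3 of bar 5 is beat (5−1)×7 + 3 = 31 overall.
Running totals: Gsus4 ends at 2, Em ends at 8, Eb7 ends at 9, Eadd9 ends at 12, C#maj7 ends at 16, C#7 ends at 20, Ddim ends at 25, C#m ends at 30, Gadd9 ends at 33.
Beat 31 falls within Gadd9.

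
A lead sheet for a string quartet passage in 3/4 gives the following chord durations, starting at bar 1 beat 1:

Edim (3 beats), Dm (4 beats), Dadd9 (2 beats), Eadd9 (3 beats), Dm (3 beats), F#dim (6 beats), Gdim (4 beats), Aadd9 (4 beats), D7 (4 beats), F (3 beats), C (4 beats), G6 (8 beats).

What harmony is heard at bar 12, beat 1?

F

Beat 1 of bar 12 is beat (12−1)×3 + 1 = 34 overall.
Running totals: Edim ends at 3, Dm ends at 7, Dadd9 ends at 9, Eadd9 ends at 12, Dm ends at 15, F#dim ends at 21, Gdim ends at 25, Aadd9 ends at 29, D7 ends at 33, F ends at 36.
Beat 34 falls within F.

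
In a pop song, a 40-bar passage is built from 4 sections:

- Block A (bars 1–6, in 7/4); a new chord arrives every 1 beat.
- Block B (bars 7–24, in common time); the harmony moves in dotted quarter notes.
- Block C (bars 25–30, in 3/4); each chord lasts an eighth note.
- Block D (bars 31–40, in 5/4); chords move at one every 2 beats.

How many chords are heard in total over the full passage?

151 chords

A: 6·7 = 42 beats, 42/1 = 42 chords.
B: 18·4 = 72 beats, 72/1.5 = 48 chords.
C: 6·3 = 18 beats, 18/0.5 = 36 chords.
D: 10·5 = 50 beats, 50/2 = 25 chords.
Total: 42 + 48 + 36 + 25 = 151.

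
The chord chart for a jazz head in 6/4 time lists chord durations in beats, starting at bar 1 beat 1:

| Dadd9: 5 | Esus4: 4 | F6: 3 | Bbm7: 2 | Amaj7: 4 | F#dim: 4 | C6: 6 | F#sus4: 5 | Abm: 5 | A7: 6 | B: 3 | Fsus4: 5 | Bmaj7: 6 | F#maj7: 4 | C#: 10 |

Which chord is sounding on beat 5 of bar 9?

Beat 5 of bar 9 is beat (9−1)×6 + 5 = 53 overall.
Running totals: Dadd9 ends at 5, Esus4 ends at 9, F6 ends at 12, Bbm7 ends at 14, Amaj7 ends at 18, F#dim ends at 22, C6 ends at 28, F#sus4 ends at 33, Abm ends at 38, A7 ends at 44, B ends at 47, Fsus4 ends at 52, Bmaj7 ends at 58.
Beat 53 falls within Bmaj7.

Bmaj7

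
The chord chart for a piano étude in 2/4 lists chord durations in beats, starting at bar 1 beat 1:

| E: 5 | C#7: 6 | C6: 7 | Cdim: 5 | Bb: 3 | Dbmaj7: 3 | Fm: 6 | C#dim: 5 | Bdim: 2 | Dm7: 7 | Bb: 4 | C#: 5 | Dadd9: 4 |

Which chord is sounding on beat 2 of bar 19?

Beat 2 of bar 19 is beat (19−1)×2 + 2 = 38 overall.
Running totals: E ends at 5, C#7 ends at 11, C6 ends at 18, Cdim ends at 23, Bb ends at 26, Dbmaj7 ends at 29, Fm ends at 35, C#dim ends at 40.
Beat 38 falls within C#dim.

C#dim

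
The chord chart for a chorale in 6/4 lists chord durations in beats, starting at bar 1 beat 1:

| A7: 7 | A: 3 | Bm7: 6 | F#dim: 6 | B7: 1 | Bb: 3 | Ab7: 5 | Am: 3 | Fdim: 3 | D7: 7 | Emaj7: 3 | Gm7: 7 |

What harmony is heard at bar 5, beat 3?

Beat 3 of bar 5 is beat (5−1)×6 + 3 = 27 overall.
Running totals: A7 ends at 7, A ends at 10, Bm7 ends at 16, F#dim ends at 22, B7 ends at 23, Bb ends at 26, Ab7 ends at 31.
Beat 27 falls within Ab7.

Ab7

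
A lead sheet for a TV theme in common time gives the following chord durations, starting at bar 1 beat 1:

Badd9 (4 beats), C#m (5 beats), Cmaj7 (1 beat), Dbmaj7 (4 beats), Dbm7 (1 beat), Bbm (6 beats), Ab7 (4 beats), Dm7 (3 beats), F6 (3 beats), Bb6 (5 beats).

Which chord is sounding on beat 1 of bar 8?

Beat 1 of bar 8 is beat (8−1)×4 + 1 = 29 overall.
Running totals: Badd9 ends at 4, C#m ends at 9, Cmaj7 ends at 10, Dbmaj7 ends at 14, Dbm7 ends at 15, Bbm ends at 21, Ab7 ends at 25, Dm7 ends at 28, F6 ends at 31.
Beat 29 falls within F6.

F6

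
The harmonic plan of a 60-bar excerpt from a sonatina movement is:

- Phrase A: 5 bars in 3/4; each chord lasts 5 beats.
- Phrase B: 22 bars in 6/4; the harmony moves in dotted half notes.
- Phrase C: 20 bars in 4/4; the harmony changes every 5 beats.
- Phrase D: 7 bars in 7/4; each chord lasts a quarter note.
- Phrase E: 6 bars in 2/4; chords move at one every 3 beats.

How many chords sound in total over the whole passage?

116 chords

A: 5 bars × 3 beats = 15 beats; 5 beats/chord → 3 chords.
B: 22 bars × 6 beats = 132 beats; 3 beats/chord → 44 chords.
C: 20 bars × 4 beats = 80 beats; 5 beats/chord → 16 chords.
D: 7 bars × 7 beats = 49 beats; 1 beat/chord → 49 chords.
E: 6 bars × 2 beats = 12 beats; 3 beats/chord → 4 chords.
Total: 3 + 44 + 16 + 49 + 4 = 116.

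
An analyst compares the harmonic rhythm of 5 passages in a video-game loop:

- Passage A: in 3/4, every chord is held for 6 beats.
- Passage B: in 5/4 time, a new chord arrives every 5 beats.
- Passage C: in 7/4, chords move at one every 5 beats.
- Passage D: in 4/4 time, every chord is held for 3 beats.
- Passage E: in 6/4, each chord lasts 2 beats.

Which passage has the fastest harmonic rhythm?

Passage E

A: 3/6 = 0.5 chords/bar.
B: 5/5 = 1 chord/bar.
C: 7/5 = 1.4 chords/bar.
D: 4/3 = 4/3 chords/bar.
E: 6/2 = 3 chords/bar.
Fastest is E at 3 chords/bar.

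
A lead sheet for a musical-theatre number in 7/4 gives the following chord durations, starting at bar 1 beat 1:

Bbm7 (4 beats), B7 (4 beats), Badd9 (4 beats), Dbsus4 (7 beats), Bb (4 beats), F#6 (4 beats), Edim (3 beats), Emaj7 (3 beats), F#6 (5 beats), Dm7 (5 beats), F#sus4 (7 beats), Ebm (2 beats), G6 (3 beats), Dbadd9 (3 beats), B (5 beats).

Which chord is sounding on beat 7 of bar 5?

Beat 7 of bar 5 is beat (5−1)×7 + 7 = 35 overall.
Running totals: Bbm7 ends at 4, B7 ends at 8, Badd9 ends at 12, Dbsus4 ends at 19, Bb ends at 23, F#6 ends at 27, Edim ends at 30, Emaj7 ends at 33, F#6 ends at 38.
Beat 35 falls within F#6.

F#6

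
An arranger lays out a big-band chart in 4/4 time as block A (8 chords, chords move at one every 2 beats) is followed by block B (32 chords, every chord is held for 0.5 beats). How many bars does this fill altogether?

8 bars

A: 8 × 2 = 16 beats = 4 bars.
B: 32 × 0.5 = 16 beats = 4 bars.
Total: 4 + 4 = 8 bars.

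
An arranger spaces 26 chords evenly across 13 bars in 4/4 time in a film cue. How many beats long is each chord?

13 bars × 4 beats/bar = 52 beats total.
52 beats ÷ 26 chords = 2 beats per chord.
(That is a half note.)

2 beats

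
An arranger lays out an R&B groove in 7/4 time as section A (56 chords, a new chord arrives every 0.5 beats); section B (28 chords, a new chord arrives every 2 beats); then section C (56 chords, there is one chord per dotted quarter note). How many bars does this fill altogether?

24 bars

A: 56 × 0.5 = 28 beats = 4 bars.
B: 28 × 2 = 56 beats = 8 bars.
C: 56 × 1.5 = 84 beats = 12 bars.
Total: 4 + 8 + 12 = 24 bars.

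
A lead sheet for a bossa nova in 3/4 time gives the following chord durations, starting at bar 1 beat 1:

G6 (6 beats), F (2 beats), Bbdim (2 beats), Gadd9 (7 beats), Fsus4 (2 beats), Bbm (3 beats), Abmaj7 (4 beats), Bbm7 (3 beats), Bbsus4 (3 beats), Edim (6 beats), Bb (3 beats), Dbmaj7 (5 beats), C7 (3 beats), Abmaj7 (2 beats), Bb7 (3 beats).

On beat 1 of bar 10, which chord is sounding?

Beat 1 of bar 10 is beat (10−1)×3 + 1 = 28 overall.
Running totals: G6 ends at 6, F ends at 8, Bbdim ends at 10, Gadd9 ends at 17, Fsus4 ends at 19, Bbm ends at 22, Abmaj7 ends at 26, Bbm7 ends at 29.
Beat 28 falls within Bbm7.

Bbm7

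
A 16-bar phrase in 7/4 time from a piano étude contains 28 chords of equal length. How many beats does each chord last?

16 bars × 7 beats/bar = 112 beats total.
112 beats ÷ 28 chords = 4 beats per chord.
(That is a whole note.)

4 beats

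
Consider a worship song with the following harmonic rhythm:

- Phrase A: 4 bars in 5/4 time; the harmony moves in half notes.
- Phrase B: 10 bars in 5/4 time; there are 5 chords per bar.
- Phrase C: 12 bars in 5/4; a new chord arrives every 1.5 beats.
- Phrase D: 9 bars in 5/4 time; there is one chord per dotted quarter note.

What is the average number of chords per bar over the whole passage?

A: 4 × 5 = 20 beats ÷ 2 = 10 chords.
B: 10 × 5 = 50 beats ÷ 1 = 50 chords.
C: 12 × 5 = 60 beats ÷ 1.5 = 40 chords.
D: 9 × 5 = 45 beats ÷ 1.5 = 30 chords.
Overall: 130 chords over 35 bars → 130/35 = 26/7 chords per bar.

26/7 chords per bar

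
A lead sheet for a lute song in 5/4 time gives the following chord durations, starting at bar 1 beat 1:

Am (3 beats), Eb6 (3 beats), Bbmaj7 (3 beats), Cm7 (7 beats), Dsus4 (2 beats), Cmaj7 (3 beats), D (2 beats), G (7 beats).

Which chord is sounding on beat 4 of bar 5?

G

Beat 4 of bar 5 is beat (5−1)×5 + 4 = 24 overall.
Running totals: Am ends at 3, Eb6 ends at 6, Bbmaj7 ends at 9, Cm7 ends at 16, Dsus4 ends at 18, Cmaj7 ends at 21, D ends at 23, G ends at 30.
Beat 24 falls within G.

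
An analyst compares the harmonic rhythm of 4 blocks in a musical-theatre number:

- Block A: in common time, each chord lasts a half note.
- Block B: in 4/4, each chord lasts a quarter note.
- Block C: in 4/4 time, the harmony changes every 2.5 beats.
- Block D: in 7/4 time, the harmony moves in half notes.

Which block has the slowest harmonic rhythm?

Block C

A: 4 beats/bar ÷ 2 beats/chord = 2 chords/bar.
B: 4 beats/bar ÷ 1 beat/chord = 4 chords/bar.
C: 4 beats/bar ÷ 2.5 beats/chord = 1.6 chords/bar.
D: 7 beats/bar ÷ 2 beats/chord = 3.5 chords/bar.
Slowest is C at 1.6 chords/bar.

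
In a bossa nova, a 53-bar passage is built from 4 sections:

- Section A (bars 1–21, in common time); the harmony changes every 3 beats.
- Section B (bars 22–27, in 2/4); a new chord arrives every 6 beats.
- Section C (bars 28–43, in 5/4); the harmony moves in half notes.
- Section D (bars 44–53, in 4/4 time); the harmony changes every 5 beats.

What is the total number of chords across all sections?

78 chords

A: 21 bars × 4 beats = 84 beats; 3 beats/chord → 28 chords.
B: 6 bars × 2 beats = 12 beats; 6 beats/chord → 2 chords.
C: 16 bars × 5 beats = 80 beats; 2 beats/chord → 40 chords.
D: 10 bars × 4 beats = 40 beats; 5 beats/chord → 8 chords.
Total: 28 + 2 + 40 + 8 = 78.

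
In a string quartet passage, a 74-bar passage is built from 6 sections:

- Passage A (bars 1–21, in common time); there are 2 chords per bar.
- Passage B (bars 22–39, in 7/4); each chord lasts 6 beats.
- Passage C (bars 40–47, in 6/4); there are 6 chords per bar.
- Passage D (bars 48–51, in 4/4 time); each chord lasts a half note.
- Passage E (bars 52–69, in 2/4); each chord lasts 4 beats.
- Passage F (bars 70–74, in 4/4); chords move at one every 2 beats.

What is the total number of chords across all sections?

A: 21 bars × 4 beats = 84 beats; 2 beats/chord → 42 chords.
B: 18 bars × 7 beats = 126 beats; 6 beats/chord → 21 chords.
C: 8 bars × 6 beats = 48 beats; 1 beat/chord → 48 chords.
D: 4 bars × 4 beats = 16 beats; 2 beats/chord → 8 chords.
E: 18 bars × 2 beats = 36 beats; 4 beats/chord → 9 chords.
F: 5 bars × 4 beats = 20 beats; 2 beats/chord → 10 chords.
Total: 42 + 21 + 48 + 8 + 9 + 10 = 138.

138 chords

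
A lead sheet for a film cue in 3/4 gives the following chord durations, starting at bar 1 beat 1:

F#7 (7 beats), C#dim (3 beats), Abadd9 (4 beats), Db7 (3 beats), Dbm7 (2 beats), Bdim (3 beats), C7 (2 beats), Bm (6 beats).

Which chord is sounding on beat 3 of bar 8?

C7

Beat 3 of bar 8 is beat (8−1)×3 + 3 = 24 overall.
Running totals: F#7 ends at 7, C#dim ends at 10, Abadd9 ends at 14, Db7 ends at 17, Dbm7 ends at 19, Bdim ends at 22, C7 ends at 24.
Beat 24 falls within C7.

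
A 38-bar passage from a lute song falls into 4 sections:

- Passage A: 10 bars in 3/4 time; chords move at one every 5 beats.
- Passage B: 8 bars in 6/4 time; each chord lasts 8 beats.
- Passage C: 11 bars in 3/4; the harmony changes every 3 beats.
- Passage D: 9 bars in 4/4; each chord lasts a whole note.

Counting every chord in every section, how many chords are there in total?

A: 10·3 = 30 beats, 30/5 = 6 chords.
B: 8·6 = 48 beats, 48/8 = 6 chords.
C: 11·3 = 33 beats, 33/3 = 11 chords.
D: 9·4 = 36 beats, 36/4 = 9 chords.
Total: 6 + 6 + 11 + 9 = 32.

32 chords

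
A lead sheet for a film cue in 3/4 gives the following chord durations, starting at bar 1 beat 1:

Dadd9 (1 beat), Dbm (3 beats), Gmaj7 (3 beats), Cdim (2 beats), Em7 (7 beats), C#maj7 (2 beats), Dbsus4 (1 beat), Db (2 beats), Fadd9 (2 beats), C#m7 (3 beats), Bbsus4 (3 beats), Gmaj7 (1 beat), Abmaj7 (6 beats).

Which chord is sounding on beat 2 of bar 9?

C#m7

Beat 2 of bar 9 is beat (9−1)×3 + 2 = 26 overall.
Running totals: Dadd9 ends at 1, Dbm ends at 4, Gmaj7 ends at 7, Cdim ends at 9, Em7 ends at 16, C#maj7 ends at 18, Dbsus4 ends at 19, Db ends at 21, Fadd9 ends at 23, C#m7 ends at 26.
Beat 26 falls within C#m7.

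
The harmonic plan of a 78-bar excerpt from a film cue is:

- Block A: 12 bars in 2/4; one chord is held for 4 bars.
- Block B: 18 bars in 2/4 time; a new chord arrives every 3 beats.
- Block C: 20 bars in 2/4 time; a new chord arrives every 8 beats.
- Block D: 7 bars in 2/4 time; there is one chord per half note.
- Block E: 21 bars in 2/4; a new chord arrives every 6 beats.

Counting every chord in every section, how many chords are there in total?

34 chords

A: 12 bars × 2 beats = 24 beats; 8 beats/chord → 3 chords.
B: 18 bars × 2 beats = 36 beats; 3 beats/chord → 12 chords.
C: 20 bars × 2 beats = 40 beats; 8 beats/chord → 5 chords.
D: 7 bars × 2 beats = 14 beats; 2 beats/chord → 7 chords.
E: 21 bars × 2 beats = 42 beats; 6 beats/chord → 7 chords.
Total: 3 + 12 + 5 + 7 + 7 = 34.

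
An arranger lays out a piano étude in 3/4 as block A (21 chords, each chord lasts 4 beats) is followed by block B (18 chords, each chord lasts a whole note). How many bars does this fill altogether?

52 bars

A: 21 × 4 = 84 beats = 28 bars.
B: 18 × 4 = 72 beats = 24 bars.
Total: 28 + 24 = 52 bars.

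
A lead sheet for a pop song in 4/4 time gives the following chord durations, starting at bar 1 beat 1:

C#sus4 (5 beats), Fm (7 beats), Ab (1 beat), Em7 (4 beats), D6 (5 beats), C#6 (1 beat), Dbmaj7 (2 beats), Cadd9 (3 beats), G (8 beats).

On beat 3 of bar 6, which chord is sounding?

Beat 3 of bar 6 is beat (6−1)×4 + 3 = 23 overall.
Running totals: C#sus4 ends at 5, Fm ends at 12, Ab ends at 13, Em7 ends at 17, D6 ends at 22, C#6 ends at 23.
Beat 23 falls within C#6.

C#6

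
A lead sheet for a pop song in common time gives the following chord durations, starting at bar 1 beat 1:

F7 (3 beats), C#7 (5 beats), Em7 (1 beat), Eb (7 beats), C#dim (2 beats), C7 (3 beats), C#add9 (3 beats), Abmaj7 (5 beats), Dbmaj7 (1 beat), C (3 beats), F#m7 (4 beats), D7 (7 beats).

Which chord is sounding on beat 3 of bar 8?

Beat 3 of bar 8 is beat (8−1)×4 + 3 = 31 overall.
Running totals: F7 ends at 3, C#7 ends at 8, Em7 ends at 9, Eb ends at 16, C#dim ends at 18, C7 ends at 21, C#add9 ends at 24, Abmaj7 ends at 29, Dbmaj7 ends at 30, C ends at 33.
Beat 31 falls within C.

C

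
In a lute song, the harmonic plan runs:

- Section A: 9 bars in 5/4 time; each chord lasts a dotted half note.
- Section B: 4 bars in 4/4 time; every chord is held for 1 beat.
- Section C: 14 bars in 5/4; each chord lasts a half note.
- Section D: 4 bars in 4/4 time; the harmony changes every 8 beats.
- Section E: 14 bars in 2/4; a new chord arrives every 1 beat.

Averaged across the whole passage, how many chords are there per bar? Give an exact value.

A: 9 × 5 = 45 beats ÷ 3 = 15 chords.
B: 4 × 4 = 16 beats ÷ 1 = 16 chords.
C: 14 × 5 = 70 beats ÷ 2 = 35 chords.
D: 4 × 4 = 16 beats ÷ 8 = 2 chords.
E: 14 × 2 = 28 beats ÷ 1 = 28 chords.
Overall: 96 chords over 45 bars → 96/45 = 32/15 chords per bar.

32/15 chords per bar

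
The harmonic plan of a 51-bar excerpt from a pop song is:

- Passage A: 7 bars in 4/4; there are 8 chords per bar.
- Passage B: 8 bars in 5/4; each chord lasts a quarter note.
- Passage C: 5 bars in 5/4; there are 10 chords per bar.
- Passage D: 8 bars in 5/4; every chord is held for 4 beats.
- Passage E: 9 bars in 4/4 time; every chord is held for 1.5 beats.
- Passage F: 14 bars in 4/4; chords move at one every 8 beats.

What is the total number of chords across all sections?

187 chords

A: 7·4 = 28 beats, 28/0.5 = 56 chords.
B: 8·5 = 40 beats, 40/1 = 40 chords.
C: 5·5 = 25 beats, 25/0.5 = 50 chords.
D: 8·5 = 40 beats, 40/4 = 10 chords.
E: 9·4 = 36 beats, 36/1.5 = 24 chords.
F: 14·4 = 56 beats, 56/8 = 7 chords.
Total: 56 + 40 + 50 + 10 + 24 + 7 = 187.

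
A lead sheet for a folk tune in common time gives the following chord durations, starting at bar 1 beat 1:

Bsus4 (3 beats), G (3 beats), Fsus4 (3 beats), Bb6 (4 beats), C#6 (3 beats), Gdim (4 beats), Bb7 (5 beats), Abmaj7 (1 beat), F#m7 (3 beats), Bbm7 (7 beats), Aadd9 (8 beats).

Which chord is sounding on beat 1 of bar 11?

Beat 1 of bar 11 is beat (11−1)×4 + 1 = 41 overall.
Running totals: Bsus4 ends at 3, G ends at 6, Fsus4 ends at 9, Bb6 ends at 13, C#6 ends at 16, Gdim ends at 20, Bb7 ends at 25, Abmaj7 ends at 26, F#m7 ends at 29, Bbm7 ends at 36, Aadd9 ends at 44.
Beat 41 falls within Aadd9.

Aadd9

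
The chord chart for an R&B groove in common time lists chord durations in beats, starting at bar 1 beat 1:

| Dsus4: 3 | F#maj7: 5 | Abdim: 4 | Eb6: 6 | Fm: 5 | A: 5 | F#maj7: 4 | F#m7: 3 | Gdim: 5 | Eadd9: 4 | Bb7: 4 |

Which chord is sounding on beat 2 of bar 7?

A

Beat 2 of bar 7 is beat (7−1)×4 + 2 = 26 overall.
Running totals: Dsus4 ends at 3, F#maj7 ends at 8, Abdim ends at 12, Eb6 ends at 18, Fm ends at 23, A ends at 28.
Beat 26 falls within A.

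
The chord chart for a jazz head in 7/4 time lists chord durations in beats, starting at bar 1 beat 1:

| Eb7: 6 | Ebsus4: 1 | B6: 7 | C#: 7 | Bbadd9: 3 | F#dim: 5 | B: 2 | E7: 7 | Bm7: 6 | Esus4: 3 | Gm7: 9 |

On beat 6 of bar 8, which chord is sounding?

Beat 6 of bar 8 is beat (8−1)×7 + 6 = 55 overall.
Running totals: Eb7 ends at 6, Ebsus4 ends at 7, B6 ends at 14, C# ends at 21, Bbadd9 ends at 24, F#dim ends at 29, B ends at 31, E7 ends at 38, Bm7 ends at 44, Esus4 ends at 47, Gm7 ends at 56.
Beat 55 falls within Gm7.

Gm7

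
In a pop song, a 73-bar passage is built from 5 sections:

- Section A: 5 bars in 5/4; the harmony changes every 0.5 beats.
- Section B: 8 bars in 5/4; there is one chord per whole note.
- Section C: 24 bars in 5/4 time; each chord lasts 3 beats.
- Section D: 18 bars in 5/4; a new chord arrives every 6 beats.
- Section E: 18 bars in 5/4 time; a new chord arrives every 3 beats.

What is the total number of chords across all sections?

A: 5·5 = 25 beats, 25/0.5 = 50 chords.
B: 8·5 = 40 beats, 40/4 = 10 chords.
C: 24·5 = 120 beats, 120/3 = 40 chords.
D: 18·5 = 90 beats, 90/6 = 15 chords.
E: 18·5 = 90 beats, 90/3 = 30 chords.
Total: 50 + 10 + 40 + 15 + 30 = 145.

145 chords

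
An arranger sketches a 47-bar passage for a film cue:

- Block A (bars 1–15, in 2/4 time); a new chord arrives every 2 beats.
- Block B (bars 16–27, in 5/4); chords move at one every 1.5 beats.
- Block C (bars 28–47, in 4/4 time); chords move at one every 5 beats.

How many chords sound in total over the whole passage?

71 chords

A has 30 beats and chords last 2 each, so 15 chords.
B has 60 beats and chords last 1.5 each, so 40 chords.
C has 80 beats and chords last 5 each, so 16 chords.
Total: 15 + 40 + 16 = 71.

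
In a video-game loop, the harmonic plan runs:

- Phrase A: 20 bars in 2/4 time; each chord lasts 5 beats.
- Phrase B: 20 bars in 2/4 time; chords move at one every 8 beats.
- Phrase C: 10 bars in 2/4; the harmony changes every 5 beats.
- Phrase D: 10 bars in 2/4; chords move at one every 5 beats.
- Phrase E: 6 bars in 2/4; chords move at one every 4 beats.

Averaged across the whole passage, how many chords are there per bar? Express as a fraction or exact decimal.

A: 20 × 2 = 40 beats ÷ 5 = 8 chords.
B: 20 × 2 = 40 beats ÷ 8 = 5 chords.
C: 10 × 2 = 20 beats ÷ 5 = 4 chords.
D: 10 × 2 = 20 beats ÷ 5 = 4 chords.
E: 6 × 2 = 12 beats ÷ 4 = 3 chords.
Overall: 24 chords over 66 bars → 24/66 = 4/11 chords per bar.

4/11 chords per bar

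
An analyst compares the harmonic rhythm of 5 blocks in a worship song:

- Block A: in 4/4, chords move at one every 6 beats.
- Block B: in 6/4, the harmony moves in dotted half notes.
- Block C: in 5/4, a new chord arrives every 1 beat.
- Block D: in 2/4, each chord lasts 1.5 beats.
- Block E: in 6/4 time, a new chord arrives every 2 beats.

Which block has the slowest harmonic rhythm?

A: 4/6 = 2/3 chords/bar.
B: 6/3 = 2 chords/bar.
C: 5/1 = 5 chords/bar.
D: 2/1.5 = 4/3 chords/bar.
E: 6/2 = 3 chords/bar.
Slowest is A at 2/3 chords/bar.

Block A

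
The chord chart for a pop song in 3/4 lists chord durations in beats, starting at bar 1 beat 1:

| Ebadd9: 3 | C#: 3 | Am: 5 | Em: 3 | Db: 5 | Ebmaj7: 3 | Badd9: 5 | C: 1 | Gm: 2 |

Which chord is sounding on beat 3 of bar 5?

Db

Beat 3 of bar 5 is beat (5−1)×3 + 3 = 15 overall.
Running totals: Ebadd9 ends at 3, C# ends at 6, Am ends at 11, Em ends at 14, Db ends at 19.
Beat 15 falls within Db.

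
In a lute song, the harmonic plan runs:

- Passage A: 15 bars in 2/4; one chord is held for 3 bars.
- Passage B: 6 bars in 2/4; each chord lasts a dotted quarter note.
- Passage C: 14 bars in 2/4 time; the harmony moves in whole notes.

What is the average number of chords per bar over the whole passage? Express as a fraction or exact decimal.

A: 15 bars of 2 beats is 30 beats; at 6 beats each that's 5 chords.
B: 6 bars of 2 beats is 12 beats; at 1.5 beats each that's 8 chords.
C: 14 bars of 2 beats is 28 beats; at 4 beats each that's 7 chords.
Overall: 20 chords over 35 bars → 20/35 = 4/7 chords per bar.

4/7 chords per bar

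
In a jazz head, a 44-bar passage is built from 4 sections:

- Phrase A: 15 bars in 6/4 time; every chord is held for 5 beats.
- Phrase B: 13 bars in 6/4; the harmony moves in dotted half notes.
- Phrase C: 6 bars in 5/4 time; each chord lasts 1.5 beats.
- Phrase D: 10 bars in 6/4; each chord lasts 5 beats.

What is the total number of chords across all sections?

76 chords

A: 15·6 = 90 beats, 90/5 = 18 chords.
B: 13·6 = 78 beats, 78/3 = 26 chords.
C: 6·5 = 30 beats, 30/1.5 = 20 chords.
D: 10·6 = 60 beats, 60/5 = 12 chords.
Total: 18 + 26 + 20 + 12 = 76.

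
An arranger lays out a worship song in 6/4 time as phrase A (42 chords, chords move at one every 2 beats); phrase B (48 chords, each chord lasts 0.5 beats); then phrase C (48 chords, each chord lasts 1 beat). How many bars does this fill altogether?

26 bars

A: 42 × 2 = 84 beats = 14 bars.
B: 48 × 0.5 = 24 beats = 4 bars.
C: 48 × 1 = 48 beats = 8 bars.
Total: 14 + 4 + 8 = 26 bars.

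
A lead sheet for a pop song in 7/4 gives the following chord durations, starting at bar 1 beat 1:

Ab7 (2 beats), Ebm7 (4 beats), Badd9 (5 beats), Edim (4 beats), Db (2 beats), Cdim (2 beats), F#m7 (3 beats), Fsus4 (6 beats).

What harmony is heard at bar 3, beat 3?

Beat 3 of bar 3 is beat (3−1)×7 + 3 = 17 overall.
Running totals: Ab7 ends at 2, Ebm7 ends at 6, Badd9 ends at 11, Edim ends at 15, Db ends at 17.
Beat 17 falls within Db.

Db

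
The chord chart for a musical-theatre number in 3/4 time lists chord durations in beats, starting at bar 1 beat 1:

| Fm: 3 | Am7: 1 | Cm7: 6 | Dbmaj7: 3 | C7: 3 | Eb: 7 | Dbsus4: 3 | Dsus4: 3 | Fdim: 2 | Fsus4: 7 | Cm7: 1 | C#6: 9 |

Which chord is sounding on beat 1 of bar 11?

Beat 1 of bar 11 is beat (11−1)×3 + 1 = 31 overall.
Running totals: Fm ends at 3, Am7 ends at 4, Cm7 ends at 10, Dbmaj7 ends at 13, C7 ends at 16, Eb ends at 23, Dbsus4 ends at 26, Dsus4 ends at 29, Fdim ends at 31.
Beat 31 falls within Fdim.

Fdim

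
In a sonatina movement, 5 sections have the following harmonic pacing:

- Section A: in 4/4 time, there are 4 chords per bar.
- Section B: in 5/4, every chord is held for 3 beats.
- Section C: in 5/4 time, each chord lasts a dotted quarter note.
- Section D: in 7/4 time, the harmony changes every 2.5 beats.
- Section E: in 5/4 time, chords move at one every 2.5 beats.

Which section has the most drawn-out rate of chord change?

A: 4 beats/bar ÷ 1 beat/chord = 4 chords/bar.
B: 5 beats/bar ÷ 3 beats/chord = 5/3 chords/bar.
C: 5 beats/bar ÷ 1.5 beats/chord = 10/3 chords/bar.
D: 7 beats/bar ÷ 2.5 beats/chord = 2.8 chords/bar.
E: 5 beats/bar ÷ 2.5 beats/chord = 2 chords/bar.
Slowest is B at 5/3 chords/bar.

Section B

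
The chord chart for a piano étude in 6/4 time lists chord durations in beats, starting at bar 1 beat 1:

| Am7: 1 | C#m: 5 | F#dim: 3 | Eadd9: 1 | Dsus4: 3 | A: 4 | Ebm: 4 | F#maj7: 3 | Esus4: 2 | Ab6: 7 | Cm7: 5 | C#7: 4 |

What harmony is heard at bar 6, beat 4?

Beat 4 of bar 6 is beat (6−1)×6 + 4 = 34 overall.
Running totals: Am7 ends at 1, C#m ends at 6, F#dim ends at 9, Eadd9 ends at 10, Dsus4 ends at 13, A ends at 17, Ebm ends at 21, F#maj7 ends at 24, Esus4 ends at 26, Ab6 ends at 33, Cm7 ends at 38.
Beat 34 falls within Cm7.

Cm7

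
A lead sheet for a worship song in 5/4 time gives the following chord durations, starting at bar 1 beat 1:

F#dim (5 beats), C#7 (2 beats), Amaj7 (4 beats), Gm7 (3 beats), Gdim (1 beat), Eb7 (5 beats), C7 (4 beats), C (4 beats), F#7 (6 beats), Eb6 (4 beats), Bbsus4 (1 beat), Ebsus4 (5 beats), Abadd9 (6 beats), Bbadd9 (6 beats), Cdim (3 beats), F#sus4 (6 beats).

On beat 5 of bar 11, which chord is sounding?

Bbadd9

Beat 5 of bar 11 is beat (11−1)×5 + 5 = 55 overall.
Running totals: F#dim ends at 5, C#7 ends at 7, Amaj7 ends at 11, Gm7 ends at 14, Gdim ends at 15, Eb7 ends at 20, C7 ends at 24, C ends at 28, F#7 ends at 34, Eb6 ends at 38, Bbsus4 ends at 39, Ebsus4 ends at 44, Abadd9 ends at 50, Bbadd9 ends at 56.
Beat 55 falls within Bbadd9.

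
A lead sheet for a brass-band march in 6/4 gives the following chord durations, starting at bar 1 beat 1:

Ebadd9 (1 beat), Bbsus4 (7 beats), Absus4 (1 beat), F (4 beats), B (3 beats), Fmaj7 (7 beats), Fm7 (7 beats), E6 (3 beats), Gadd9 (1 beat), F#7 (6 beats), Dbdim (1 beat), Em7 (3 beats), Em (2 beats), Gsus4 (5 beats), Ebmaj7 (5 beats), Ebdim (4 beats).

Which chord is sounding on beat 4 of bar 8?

Em

Beat 4 of bar 8 is beat (8−1)×6 + 4 = 46 overall.
Running totals: Ebadd9 ends at 1, Bbsus4 ends at 8, Absus4 ends at 9, F ends at 13, B ends at 16, Fmaj7 ends at 23, Fm7 ends at 30, E6 ends at 33, Gadd9 ends at 34, F#7 ends at 40, Dbdim ends at 41, Em7 ends at 44, Em ends at 46.
Beat 46 falls within Em.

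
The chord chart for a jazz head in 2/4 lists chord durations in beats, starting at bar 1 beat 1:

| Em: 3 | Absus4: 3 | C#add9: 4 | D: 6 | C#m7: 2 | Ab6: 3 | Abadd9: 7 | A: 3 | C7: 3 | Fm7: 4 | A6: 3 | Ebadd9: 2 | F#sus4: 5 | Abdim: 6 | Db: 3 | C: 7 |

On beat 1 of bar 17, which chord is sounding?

Beat 1 of bar 17 is beat (17−1)×2 + 1 = 33 overall.
Running totals: Em ends at 3, Absus4 ends at 6, C#add9 ends at 10, D ends at 16, C#m7 ends at 18, Ab6 ends at 21, Abadd9 ends at 28, A ends at 31, C7 ends at 34.
Beat 33 falls within C7.

C7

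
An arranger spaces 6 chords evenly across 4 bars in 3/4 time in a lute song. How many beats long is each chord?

4 bars × 3 beats/bar = 12 beats total.
12 beats ÷ 6 chords = 2 beats per chord.
(That is a half note.)

2 beats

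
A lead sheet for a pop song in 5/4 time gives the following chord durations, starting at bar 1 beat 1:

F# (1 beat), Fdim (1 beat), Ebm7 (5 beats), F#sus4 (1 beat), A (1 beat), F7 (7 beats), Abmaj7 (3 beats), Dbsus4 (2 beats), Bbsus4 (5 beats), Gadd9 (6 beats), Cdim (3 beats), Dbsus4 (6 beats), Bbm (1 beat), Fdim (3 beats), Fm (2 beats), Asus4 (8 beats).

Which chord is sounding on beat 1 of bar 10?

Fm

Beat 1 of bar 10 is beat (10−1)×5 + 1 = 46 overall.
Running totals: F# ends at 1, Fdim ends at 2, Ebm7 ends at 7, F#sus4 ends at 8, A ends at 9, F7 ends at 16, Abmaj7 ends at 19, Dbsus4 ends at 21, Bbsus4 ends at 26, Gadd9 ends at 32, Cdim ends at 35, Dbsus4 ends at 41, Bbm ends at 42, Fdim ends at 45, Fm ends at 47.
Beat 46 falls within Fm.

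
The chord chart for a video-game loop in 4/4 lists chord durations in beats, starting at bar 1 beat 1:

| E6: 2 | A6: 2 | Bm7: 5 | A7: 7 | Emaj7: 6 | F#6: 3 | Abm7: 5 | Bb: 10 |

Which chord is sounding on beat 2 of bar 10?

Beat 2 of bar 10 is beat (10−1)×4 + 2 = 38 overall.
Running totals: E6 ends at 2, A6 ends at 4, Bm7 ends at 9, A7 ends at 16, Emaj7 ends at 22, F#6 ends at 25, Abm7 ends at 30, Bb ends at 40.
Beat 38 falls within Bb.

Bb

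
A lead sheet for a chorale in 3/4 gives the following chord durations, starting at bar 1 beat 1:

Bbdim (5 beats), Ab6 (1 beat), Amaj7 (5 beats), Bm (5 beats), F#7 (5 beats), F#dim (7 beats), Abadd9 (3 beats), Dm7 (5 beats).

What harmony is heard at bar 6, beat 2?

Beat 2 of bar 6 is beat (6−1)×3 + 2 = 17 overall.
Running totals: Bbdim ends at 5, Ab6 ends at 6, Amaj7 ends at 11, Bm ends at 16, F#7 ends at 21.
Beat 17 falls within F#7.

F#7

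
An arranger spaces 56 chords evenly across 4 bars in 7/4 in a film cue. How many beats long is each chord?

0.5 beats

4 bars × 7 beats/bar = 28 beats total.
28 beats ÷ 56 chords = 0.5 beats per chord.
(That is an eighth note.)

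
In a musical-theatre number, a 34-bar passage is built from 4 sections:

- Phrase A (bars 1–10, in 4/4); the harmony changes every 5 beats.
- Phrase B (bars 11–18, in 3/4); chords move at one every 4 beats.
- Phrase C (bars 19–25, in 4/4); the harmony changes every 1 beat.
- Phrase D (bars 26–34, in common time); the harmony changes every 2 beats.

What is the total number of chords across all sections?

60 chords

A has 40 beats and chords last 5 each, so 8 chords.
B has 24 beats and chords last 4 each, so 6 chords.
C has 28 beats and chords last 1 each, so 28 chords.
D has 36 beats and chords last 2 each, so 18 chords.
Total: 8 + 6 + 28 + 18 = 60.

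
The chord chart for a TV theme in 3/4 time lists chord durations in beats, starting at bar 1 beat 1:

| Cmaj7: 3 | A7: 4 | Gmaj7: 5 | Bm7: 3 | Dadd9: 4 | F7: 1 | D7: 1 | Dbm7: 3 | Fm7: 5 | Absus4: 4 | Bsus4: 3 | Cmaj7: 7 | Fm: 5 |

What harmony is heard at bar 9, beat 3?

Beat 3 of bar 9 is beat (9−1)×3 + 3 = 27 overall.
Running totals: Cmaj7 ends at 3, A7 ends at 7, Gmaj7 ends at 12, Bm7 ends at 15, Dadd9 ends at 19, F7 ends at 20, D7 ends at 21, Dbm7 ends at 24, Fm7 ends at 29.
Beat 27 falls within Fm7.

Fm7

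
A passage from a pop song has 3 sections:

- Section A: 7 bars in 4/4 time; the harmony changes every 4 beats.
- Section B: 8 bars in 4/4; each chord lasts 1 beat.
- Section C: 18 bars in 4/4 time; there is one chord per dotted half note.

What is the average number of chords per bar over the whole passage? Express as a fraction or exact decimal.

21/11 chords per bar

A: 7 × 4 = 28 beats ÷ 4 = 7 chords.
B: 8 × 4 = 32 beats ÷ 1 = 32 chords.
C: 18 × 4 = 72 beats ÷ 3 = 24 chords.
Overall: 63 chords over 33 bars → 63/33 = 21/11 chords per bar.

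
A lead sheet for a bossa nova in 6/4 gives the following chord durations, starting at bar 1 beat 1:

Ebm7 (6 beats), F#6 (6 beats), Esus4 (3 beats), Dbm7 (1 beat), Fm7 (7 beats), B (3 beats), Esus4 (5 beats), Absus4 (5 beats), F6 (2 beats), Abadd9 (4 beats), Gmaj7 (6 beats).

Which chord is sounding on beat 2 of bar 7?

Beat 2 of bar 7 is beat (7−1)×6 + 2 = 38 overall.
Running totals: Ebm7 ends at 6, F#6 ends at 12, Esus4 ends at 15, Dbm7 ends at 16, Fm7 ends at 23, B ends at 26, Esus4 ends at 31, Absus4 ends at 36, F6 ends at 38.
Beat 38 falls within F6.

F6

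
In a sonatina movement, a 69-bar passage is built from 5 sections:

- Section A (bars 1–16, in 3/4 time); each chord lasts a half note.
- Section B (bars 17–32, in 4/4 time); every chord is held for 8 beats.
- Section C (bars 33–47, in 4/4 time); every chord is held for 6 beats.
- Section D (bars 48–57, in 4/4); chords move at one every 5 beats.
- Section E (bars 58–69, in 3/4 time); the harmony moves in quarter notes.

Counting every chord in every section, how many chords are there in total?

A has 48 beats and chords last 2 each, so 24 chords.
B has 64 beats and chords last 8 each, so 8 chords.
C has 60 beats and chords last 6 each, so 10 chords.
D has 40 beats and chords last 5 each, so 8 chords.
E has 36 beats and chords last 1 each, so 36 chords.
Total: 24 + 8 + 10 + 8 + 36 = 86.

86 chords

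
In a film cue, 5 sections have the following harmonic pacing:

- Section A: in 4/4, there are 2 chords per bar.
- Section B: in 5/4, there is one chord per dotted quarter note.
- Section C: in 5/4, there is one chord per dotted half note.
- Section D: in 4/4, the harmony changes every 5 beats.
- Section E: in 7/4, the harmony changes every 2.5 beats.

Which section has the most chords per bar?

A: each chord is 2 beats in 4/4, so 2 per bar.
B: each chord is 1.5 beats in 5/4, so 10/3 per bar.
C: each chord is 3 beats in 5/4, so 5/3 per bar.
D: each chord is 5 beats in 4/4, so 0.8 per bar.
E: each chord is 2.5 beats in 7/4, so 2.8 per bar.
Fastest is B at 10/3 chords/bar.

Section B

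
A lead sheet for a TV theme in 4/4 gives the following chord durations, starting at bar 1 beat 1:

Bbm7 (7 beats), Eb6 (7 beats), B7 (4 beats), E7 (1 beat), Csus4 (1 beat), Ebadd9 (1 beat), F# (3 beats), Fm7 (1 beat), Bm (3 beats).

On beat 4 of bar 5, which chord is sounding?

Csus4

Beat 4 of bar 5 is beat (5−1)×4 + 4 = 20 overall.
Running totals: Bbm7 ends at 7, Eb6 ends at 14, B7 ends at 18, E7 ends at 19, Csus4 ends at 20.
Beat 20 falls within Csus4.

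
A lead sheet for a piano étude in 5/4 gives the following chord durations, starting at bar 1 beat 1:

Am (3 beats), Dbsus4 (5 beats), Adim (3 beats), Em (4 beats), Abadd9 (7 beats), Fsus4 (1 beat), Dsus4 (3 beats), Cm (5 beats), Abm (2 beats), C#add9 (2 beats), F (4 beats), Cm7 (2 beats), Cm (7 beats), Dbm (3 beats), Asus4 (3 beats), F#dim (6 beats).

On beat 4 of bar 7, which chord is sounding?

Beat 4 of bar 7 is beat (7−1)×5 + 4 = 34 overall.
Running totals: Am ends at 3, Dbsus4 ends at 8, Adim ends at 11, Em ends at 15, Abadd9 ends at 22, Fsus4 ends at 23, Dsus4 ends at 26, Cm ends at 31, Abm ends at 33, C#add9 ends at 35.
Beat 34 falls within C#add9.

C#add9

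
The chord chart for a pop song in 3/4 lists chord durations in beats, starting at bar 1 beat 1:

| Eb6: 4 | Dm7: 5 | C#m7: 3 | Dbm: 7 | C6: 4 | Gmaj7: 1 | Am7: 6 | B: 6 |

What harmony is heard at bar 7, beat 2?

Beat 2 of bar 7 is beat (7−1)×3 + 2 = 20 overall.
Running totals: Eb6 ends at 4, Dm7 ends at 9, C#m7 ends at 12, Dbm ends at 19, C6 ends at 23.
Beat 20 falls within C6.

C6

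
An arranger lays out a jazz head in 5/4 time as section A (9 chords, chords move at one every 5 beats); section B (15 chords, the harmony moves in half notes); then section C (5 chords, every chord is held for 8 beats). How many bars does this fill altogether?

23 bars

A: 9 × 5 = 45 beats = 9 bars.
B: 15 × 2 = 30 beats = 6 bars.
C: 5 × 8 = 40 beats = 8 bars.
Total: 9 + 6 + 8 = 23 bars.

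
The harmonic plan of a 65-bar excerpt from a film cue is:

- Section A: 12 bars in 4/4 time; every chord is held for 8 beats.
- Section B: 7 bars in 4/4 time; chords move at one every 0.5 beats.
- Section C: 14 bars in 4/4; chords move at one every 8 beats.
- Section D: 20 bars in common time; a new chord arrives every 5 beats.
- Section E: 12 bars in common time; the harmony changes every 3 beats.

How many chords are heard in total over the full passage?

101 chords

A: 12·4 = 48 beats, 48/8 = 6 chords.
B: 7·4 = 28 beats, 28/0.5 = 56 chords.
C: 14·4 = 56 beats, 56/8 = 7 chords.
D: 20·4 = 80 beats, 80/5 = 16 chords.
E: 12·4 = 48 beats, 48/3 = 16 chords.
Total: 6 + 56 + 7 + 16 + 16 = 101.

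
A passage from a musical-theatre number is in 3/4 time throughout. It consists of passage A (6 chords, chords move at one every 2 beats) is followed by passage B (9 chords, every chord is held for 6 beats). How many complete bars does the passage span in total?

A: 6 × 2 = 12 beats = 4 bars.
B: 9 × 6 = 54 beats = 18 bars.
Total: 4 + 18 = 22 bars.

22 bars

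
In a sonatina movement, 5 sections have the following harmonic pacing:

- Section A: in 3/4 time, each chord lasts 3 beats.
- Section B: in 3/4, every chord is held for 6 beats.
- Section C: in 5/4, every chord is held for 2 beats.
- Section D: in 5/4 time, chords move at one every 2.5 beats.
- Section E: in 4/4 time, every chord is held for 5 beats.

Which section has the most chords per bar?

Section C

A: each chord is 3 beats in 3/4, so 1 per bar.
B: each chord is 6 beats in 3/4, so 0.5 per bar.
C: each chord is 2 beats in 5/4, so 2.5 per bar.
D: each chord is 2.5 beats in 5/4, so 2 per bar.
E: each chord is 5 beats in 4/4, so 0.8 per bar.
Fastest is C at 2.5 chords/bar.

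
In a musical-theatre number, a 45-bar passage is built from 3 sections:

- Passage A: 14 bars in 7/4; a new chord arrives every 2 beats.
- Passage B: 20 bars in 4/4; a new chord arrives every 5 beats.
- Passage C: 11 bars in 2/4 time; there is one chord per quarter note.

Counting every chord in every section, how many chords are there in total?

87 chords

A: 14·7 = 98 beats, 98/2 = 49 chords.
B: 20·4 = 80 beats, 80/5 = 16 chords.
C: 11·2 = 22 beats, 22/1 = 22 chords.
Total: 49 + 16 + 22 = 87.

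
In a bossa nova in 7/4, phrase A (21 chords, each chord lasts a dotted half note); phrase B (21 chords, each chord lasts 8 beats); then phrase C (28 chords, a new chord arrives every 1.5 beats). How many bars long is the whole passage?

A: 21 × 3 = 63 beats = 9 bars.
B: 21 × 8 = 168 beats = 24 bars.
C: 28 × 1.5 = 42 beats = 6 bars.
Total: 9 + 24 + 6 = 39 bars.

39 bars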